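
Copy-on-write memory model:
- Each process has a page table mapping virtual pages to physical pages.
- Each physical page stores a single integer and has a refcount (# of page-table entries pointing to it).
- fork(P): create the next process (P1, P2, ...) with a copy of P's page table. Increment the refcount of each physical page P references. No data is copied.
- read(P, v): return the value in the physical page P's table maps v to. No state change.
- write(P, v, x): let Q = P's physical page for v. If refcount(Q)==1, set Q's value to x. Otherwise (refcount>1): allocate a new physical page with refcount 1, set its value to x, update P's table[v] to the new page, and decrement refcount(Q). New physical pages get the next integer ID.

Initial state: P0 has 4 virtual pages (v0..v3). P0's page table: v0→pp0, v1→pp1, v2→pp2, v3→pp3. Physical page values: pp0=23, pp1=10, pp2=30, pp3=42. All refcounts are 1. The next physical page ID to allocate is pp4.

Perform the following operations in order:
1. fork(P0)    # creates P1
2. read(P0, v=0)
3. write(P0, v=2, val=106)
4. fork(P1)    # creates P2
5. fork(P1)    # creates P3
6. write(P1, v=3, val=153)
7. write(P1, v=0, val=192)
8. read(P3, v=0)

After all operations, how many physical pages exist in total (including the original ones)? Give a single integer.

Answer: 7

Derivation:
Op 1: fork(P0) -> P1. 4 ppages; refcounts: pp0:2 pp1:2 pp2:2 pp3:2
Op 2: read(P0, v0) -> 23. No state change.
Op 3: write(P0, v2, 106). refcount(pp2)=2>1 -> COPY to pp4. 5 ppages; refcounts: pp0:2 pp1:2 pp2:1 pp3:2 pp4:1
Op 4: fork(P1) -> P2. 5 ppages; refcounts: pp0:3 pp1:3 pp2:2 pp3:3 pp4:1
Op 5: fork(P1) -> P3. 5 ppages; refcounts: pp0:4 pp1:4 pp2:3 pp3:4 pp4:1
Op 6: write(P1, v3, 153). refcount(pp3)=4>1 -> COPY to pp5. 6 ppages; refcounts: pp0:4 pp1:4 pp2:3 pp3:3 pp4:1 pp5:1
Op 7: write(P1, v0, 192). refcount(pp0)=4>1 -> COPY to pp6. 7 ppages; refcounts: pp0:3 pp1:4 pp2:3 pp3:3 pp4:1 pp5:1 pp6:1
Op 8: read(P3, v0) -> 23. No state change.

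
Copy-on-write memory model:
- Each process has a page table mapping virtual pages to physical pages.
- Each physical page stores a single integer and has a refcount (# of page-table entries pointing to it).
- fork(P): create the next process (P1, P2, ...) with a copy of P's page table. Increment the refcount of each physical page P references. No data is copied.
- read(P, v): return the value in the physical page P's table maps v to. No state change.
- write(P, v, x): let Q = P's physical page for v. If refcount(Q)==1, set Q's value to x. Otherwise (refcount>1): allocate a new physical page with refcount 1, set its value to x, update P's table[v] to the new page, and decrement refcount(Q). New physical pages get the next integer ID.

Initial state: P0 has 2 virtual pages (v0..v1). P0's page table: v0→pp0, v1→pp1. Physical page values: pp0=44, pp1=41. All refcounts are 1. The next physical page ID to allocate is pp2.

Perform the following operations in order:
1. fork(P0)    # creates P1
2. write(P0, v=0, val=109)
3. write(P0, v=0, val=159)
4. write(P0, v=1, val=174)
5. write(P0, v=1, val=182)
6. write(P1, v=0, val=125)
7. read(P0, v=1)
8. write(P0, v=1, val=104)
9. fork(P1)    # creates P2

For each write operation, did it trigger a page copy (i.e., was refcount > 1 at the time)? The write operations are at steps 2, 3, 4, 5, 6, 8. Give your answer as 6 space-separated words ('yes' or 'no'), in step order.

Op 1: fork(P0) -> P1. 2 ppages; refcounts: pp0:2 pp1:2
Op 2: write(P0, v0, 109). refcount(pp0)=2>1 -> COPY to pp2. 3 ppages; refcounts: pp0:1 pp1:2 pp2:1
Op 3: write(P0, v0, 159). refcount(pp2)=1 -> write in place. 3 ppages; refcounts: pp0:1 pp1:2 pp2:1
Op 4: write(P0, v1, 174). refcount(pp1)=2>1 -> COPY to pp3. 4 ppages; refcounts: pp0:1 pp1:1 pp2:1 pp3:1
Op 5: write(P0, v1, 182). refcount(pp3)=1 -> write in place. 4 ppages; refcounts: pp0:1 pp1:1 pp2:1 pp3:1
Op 6: write(P1, v0, 125). refcount(pp0)=1 -> write in place. 4 ppages; refcounts: pp0:1 pp1:1 pp2:1 pp3:1
Op 7: read(P0, v1) -> 182. No state change.
Op 8: write(P0, v1, 104). refcount(pp3)=1 -> write in place. 4 ppages; refcounts: pp0:1 pp1:1 pp2:1 pp3:1
Op 9: fork(P1) -> P2. 4 ppages; refcounts: pp0:2 pp1:2 pp2:1 pp3:1

yes no yes no no no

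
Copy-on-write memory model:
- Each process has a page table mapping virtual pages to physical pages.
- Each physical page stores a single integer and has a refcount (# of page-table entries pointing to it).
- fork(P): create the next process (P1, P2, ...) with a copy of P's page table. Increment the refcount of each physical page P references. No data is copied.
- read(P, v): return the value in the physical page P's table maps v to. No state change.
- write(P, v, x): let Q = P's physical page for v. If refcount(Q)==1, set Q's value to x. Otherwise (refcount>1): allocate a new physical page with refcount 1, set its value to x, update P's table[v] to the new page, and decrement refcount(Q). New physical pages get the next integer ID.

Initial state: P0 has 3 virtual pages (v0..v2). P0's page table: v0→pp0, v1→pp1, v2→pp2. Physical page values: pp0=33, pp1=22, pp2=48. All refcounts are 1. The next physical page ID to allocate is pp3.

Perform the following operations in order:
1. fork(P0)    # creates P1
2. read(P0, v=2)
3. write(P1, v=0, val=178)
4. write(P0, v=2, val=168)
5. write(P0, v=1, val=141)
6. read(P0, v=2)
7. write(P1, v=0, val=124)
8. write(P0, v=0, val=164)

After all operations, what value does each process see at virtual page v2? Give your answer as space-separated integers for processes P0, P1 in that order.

Op 1: fork(P0) -> P1. 3 ppages; refcounts: pp0:2 pp1:2 pp2:2
Op 2: read(P0, v2) -> 48. No state change.
Op 3: write(P1, v0, 178). refcount(pp0)=2>1 -> COPY to pp3. 4 ppages; refcounts: pp0:1 pp1:2 pp2:2 pp3:1
Op 4: write(P0, v2, 168). refcount(pp2)=2>1 -> COPY to pp4. 5 ppages; refcounts: pp0:1 pp1:2 pp2:1 pp3:1 pp4:1
Op 5: write(P0, v1, 141). refcount(pp1)=2>1 -> COPY to pp5. 6 ppages; refcounts: pp0:1 pp1:1 pp2:1 pp3:1 pp4:1 pp5:1
Op 6: read(P0, v2) -> 168. No state change.
Op 7: write(P1, v0, 124). refcount(pp3)=1 -> write in place. 6 ppages; refcounts: pp0:1 pp1:1 pp2:1 pp3:1 pp4:1 pp5:1
Op 8: write(P0, v0, 164). refcount(pp0)=1 -> write in place. 6 ppages; refcounts: pp0:1 pp1:1 pp2:1 pp3:1 pp4:1 pp5:1
P0: v2 -> pp4 = 168
P1: v2 -> pp2 = 48

Answer: 168 48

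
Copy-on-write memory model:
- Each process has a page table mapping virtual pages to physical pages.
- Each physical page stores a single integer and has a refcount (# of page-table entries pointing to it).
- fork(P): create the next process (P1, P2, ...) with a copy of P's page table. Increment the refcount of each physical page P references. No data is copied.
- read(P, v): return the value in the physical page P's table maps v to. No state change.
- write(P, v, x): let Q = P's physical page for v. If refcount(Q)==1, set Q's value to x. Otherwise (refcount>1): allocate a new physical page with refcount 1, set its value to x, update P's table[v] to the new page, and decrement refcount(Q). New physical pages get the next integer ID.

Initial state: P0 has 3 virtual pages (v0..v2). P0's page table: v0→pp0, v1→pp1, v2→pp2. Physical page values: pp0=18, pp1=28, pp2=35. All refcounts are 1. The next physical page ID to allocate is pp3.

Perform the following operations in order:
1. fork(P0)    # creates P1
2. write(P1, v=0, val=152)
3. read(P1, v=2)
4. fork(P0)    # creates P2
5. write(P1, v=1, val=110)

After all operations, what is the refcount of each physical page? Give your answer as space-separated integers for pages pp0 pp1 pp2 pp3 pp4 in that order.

Op 1: fork(P0) -> P1. 3 ppages; refcounts: pp0:2 pp1:2 pp2:2
Op 2: write(P1, v0, 152). refcount(pp0)=2>1 -> COPY to pp3. 4 ppages; refcounts: pp0:1 pp1:2 pp2:2 pp3:1
Op 3: read(P1, v2) -> 35. No state change.
Op 4: fork(P0) -> P2. 4 ppages; refcounts: pp0:2 pp1:3 pp2:3 pp3:1
Op 5: write(P1, v1, 110). refcount(pp1)=3>1 -> COPY to pp4. 5 ppages; refcounts: pp0:2 pp1:2 pp2:3 pp3:1 pp4:1

Answer: 2 2 3 1 1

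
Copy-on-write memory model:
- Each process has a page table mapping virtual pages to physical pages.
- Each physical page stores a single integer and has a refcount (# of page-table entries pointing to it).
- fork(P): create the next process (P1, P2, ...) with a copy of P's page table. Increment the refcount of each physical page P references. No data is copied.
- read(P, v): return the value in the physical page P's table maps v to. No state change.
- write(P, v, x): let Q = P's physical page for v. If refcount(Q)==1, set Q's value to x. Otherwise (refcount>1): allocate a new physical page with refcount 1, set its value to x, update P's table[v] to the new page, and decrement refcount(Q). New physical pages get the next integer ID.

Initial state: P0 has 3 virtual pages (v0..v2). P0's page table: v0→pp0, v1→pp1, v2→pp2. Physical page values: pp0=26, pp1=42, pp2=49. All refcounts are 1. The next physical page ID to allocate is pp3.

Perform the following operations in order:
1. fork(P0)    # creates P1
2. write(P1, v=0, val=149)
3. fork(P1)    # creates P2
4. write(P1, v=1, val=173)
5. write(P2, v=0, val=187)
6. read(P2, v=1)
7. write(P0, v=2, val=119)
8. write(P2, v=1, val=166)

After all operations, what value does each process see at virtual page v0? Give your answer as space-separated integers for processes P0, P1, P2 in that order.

Answer: 26 149 187

Derivation:
Op 1: fork(P0) -> P1. 3 ppages; refcounts: pp0:2 pp1:2 pp2:2
Op 2: write(P1, v0, 149). refcount(pp0)=2>1 -> COPY to pp3. 4 ppages; refcounts: pp0:1 pp1:2 pp2:2 pp3:1
Op 3: fork(P1) -> P2. 4 ppages; refcounts: pp0:1 pp1:3 pp2:3 pp3:2
Op 4: write(P1, v1, 173). refcount(pp1)=3>1 -> COPY to pp4. 5 ppages; refcounts: pp0:1 pp1:2 pp2:3 pp3:2 pp4:1
Op 5: write(P2, v0, 187). refcount(pp3)=2>1 -> COPY to pp5. 6 ppages; refcounts: pp0:1 pp1:2 pp2:3 pp3:1 pp4:1 pp5:1
Op 6: read(P2, v1) -> 42. No state change.
Op 7: write(P0, v2, 119). refcount(pp2)=3>1 -> COPY to pp6. 7 ppages; refcounts: pp0:1 pp1:2 pp2:2 pp3:1 pp4:1 pp5:1 pp6:1
Op 8: write(P2, v1, 166). refcount(pp1)=2>1 -> COPY to pp7. 8 ppages; refcounts: pp0:1 pp1:1 pp2:2 pp3:1 pp4:1 pp5:1 pp6:1 pp7:1
P0: v0 -> pp0 = 26
P1: v0 -> pp3 = 149
P2: v0 -> pp5 = 187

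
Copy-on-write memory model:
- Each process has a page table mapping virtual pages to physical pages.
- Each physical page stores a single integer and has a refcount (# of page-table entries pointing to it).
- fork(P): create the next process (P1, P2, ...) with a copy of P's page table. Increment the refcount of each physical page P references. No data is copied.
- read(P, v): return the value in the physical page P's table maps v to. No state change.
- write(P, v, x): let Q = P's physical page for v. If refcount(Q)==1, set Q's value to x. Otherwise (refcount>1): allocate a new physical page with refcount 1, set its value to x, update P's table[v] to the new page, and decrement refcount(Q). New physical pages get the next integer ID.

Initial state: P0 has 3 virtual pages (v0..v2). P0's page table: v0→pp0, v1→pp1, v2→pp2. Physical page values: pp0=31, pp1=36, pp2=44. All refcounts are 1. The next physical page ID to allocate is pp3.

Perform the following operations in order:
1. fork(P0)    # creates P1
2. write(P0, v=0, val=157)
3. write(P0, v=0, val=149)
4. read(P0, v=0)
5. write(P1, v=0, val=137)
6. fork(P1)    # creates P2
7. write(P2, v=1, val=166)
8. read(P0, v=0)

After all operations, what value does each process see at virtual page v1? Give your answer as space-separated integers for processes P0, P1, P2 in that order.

Op 1: fork(P0) -> P1. 3 ppages; refcounts: pp0:2 pp1:2 pp2:2
Op 2: write(P0, v0, 157). refcount(pp0)=2>1 -> COPY to pp3. 4 ppages; refcounts: pp0:1 pp1:2 pp2:2 pp3:1
Op 3: write(P0, v0, 149). refcount(pp3)=1 -> write in place. 4 ppages; refcounts: pp0:1 pp1:2 pp2:2 pp3:1
Op 4: read(P0, v0) -> 149. No state change.
Op 5: write(P1, v0, 137). refcount(pp0)=1 -> write in place. 4 ppages; refcounts: pp0:1 pp1:2 pp2:2 pp3:1
Op 6: fork(P1) -> P2. 4 ppages; refcounts: pp0:2 pp1:3 pp2:3 pp3:1
Op 7: write(P2, v1, 166). refcount(pp1)=3>1 -> COPY to pp4. 5 ppages; refcounts: pp0:2 pp1:2 pp2:3 pp3:1 pp4:1
Op 8: read(P0, v0) -> 149. No state change.
P0: v1 -> pp1 = 36
P1: v1 -> pp1 = 36
P2: v1 -> pp4 = 166

Answer: 36 36 166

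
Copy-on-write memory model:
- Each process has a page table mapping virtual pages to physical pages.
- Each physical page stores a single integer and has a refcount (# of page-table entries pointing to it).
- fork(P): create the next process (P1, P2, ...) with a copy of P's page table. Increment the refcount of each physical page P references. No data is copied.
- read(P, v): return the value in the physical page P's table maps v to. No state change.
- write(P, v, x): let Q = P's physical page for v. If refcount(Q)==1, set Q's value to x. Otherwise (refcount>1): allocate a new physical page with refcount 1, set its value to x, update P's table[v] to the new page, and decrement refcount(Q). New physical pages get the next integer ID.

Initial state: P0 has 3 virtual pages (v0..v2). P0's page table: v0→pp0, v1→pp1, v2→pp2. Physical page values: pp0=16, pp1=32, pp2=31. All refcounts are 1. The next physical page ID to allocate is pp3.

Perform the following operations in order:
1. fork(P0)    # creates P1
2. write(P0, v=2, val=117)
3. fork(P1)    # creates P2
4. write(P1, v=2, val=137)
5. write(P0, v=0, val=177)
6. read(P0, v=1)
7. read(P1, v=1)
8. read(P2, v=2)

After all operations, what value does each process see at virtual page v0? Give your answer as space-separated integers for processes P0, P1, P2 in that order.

Op 1: fork(P0) -> P1. 3 ppages; refcounts: pp0:2 pp1:2 pp2:2
Op 2: write(P0, v2, 117). refcount(pp2)=2>1 -> COPY to pp3. 4 ppages; refcounts: pp0:2 pp1:2 pp2:1 pp3:1
Op 3: fork(P1) -> P2. 4 ppages; refcounts: pp0:3 pp1:3 pp2:2 pp3:1
Op 4: write(P1, v2, 137). refcount(pp2)=2>1 -> COPY to pp4. 5 ppages; refcounts: pp0:3 pp1:3 pp2:1 pp3:1 pp4:1
Op 5: write(P0, v0, 177). refcount(pp0)=3>1 -> COPY to pp5. 6 ppages; refcounts: pp0:2 pp1:3 pp2:1 pp3:1 pp4:1 pp5:1
Op 6: read(P0, v1) -> 32. No state change.
Op 7: read(P1, v1) -> 32. No state change.
Op 8: read(P2, v2) -> 31. No state change.
P0: v0 -> pp5 = 177
P1: v0 -> pp0 = 16
P2: v0 -> pp0 = 16

Answer: 177 16 16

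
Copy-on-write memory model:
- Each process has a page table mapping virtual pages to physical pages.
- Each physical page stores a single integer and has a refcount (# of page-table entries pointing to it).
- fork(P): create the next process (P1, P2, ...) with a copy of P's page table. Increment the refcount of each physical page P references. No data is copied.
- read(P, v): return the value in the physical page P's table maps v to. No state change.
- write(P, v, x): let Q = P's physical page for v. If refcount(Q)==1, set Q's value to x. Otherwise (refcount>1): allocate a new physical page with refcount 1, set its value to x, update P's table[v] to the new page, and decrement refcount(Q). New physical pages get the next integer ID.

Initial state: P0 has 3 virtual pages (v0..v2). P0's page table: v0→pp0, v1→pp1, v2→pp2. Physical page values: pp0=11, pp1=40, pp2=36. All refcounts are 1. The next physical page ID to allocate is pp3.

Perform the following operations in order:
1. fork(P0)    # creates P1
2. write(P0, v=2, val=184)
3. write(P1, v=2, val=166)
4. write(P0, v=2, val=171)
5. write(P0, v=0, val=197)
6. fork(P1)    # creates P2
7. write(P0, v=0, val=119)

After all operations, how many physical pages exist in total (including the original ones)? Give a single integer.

Answer: 5

Derivation:
Op 1: fork(P0) -> P1. 3 ppages; refcounts: pp0:2 pp1:2 pp2:2
Op 2: write(P0, v2, 184). refcount(pp2)=2>1 -> COPY to pp3. 4 ppages; refcounts: pp0:2 pp1:2 pp2:1 pp3:1
Op 3: write(P1, v2, 166). refcount(pp2)=1 -> write in place. 4 ppages; refcounts: pp0:2 pp1:2 pp2:1 pp3:1
Op 4: write(P0, v2, 171). refcount(pp3)=1 -> write in place. 4 ppages; refcounts: pp0:2 pp1:2 pp2:1 pp3:1
Op 5: write(P0, v0, 197). refcount(pp0)=2>1 -> COPY to pp4. 5 ppages; refcounts: pp0:1 pp1:2 pp2:1 pp3:1 pp4:1
Op 6: fork(P1) -> P2. 5 ppages; refcounts: pp0:2 pp1:3 pp2:2 pp3:1 pp4:1
Op 7: write(P0, v0, 119). refcount(pp4)=1 -> write in place. 5 ppages; refcounts: pp0:2 pp1:3 pp2:2 pp3:1 pp4:1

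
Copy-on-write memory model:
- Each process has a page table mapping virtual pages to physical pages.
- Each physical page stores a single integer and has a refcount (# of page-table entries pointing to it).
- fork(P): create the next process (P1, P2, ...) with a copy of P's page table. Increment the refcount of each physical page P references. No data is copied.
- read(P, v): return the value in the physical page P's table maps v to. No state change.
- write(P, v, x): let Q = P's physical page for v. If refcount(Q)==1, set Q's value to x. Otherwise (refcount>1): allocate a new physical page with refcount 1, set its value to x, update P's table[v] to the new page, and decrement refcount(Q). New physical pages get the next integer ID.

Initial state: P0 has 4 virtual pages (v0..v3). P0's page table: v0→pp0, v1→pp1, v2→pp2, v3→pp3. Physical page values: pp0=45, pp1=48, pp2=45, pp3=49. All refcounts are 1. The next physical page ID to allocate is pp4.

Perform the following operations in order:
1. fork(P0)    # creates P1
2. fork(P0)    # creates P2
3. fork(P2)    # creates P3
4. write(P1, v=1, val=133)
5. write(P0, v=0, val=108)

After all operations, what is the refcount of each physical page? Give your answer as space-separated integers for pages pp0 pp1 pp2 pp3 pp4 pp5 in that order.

Op 1: fork(P0) -> P1. 4 ppages; refcounts: pp0:2 pp1:2 pp2:2 pp3:2
Op 2: fork(P0) -> P2. 4 ppages; refcounts: pp0:3 pp1:3 pp2:3 pp3:3
Op 3: fork(P2) -> P3. 4 ppages; refcounts: pp0:4 pp1:4 pp2:4 pp3:4
Op 4: write(P1, v1, 133). refcount(pp1)=4>1 -> COPY to pp4. 5 ppages; refcounts: pp0:4 pp1:3 pp2:4 pp3:4 pp4:1
Op 5: write(P0, v0, 108). refcount(pp0)=4>1 -> COPY to pp5. 6 ppages; refcounts: pp0:3 pp1:3 pp2:4 pp3:4 pp4:1 pp5:1

Answer: 3 3 4 4 1 1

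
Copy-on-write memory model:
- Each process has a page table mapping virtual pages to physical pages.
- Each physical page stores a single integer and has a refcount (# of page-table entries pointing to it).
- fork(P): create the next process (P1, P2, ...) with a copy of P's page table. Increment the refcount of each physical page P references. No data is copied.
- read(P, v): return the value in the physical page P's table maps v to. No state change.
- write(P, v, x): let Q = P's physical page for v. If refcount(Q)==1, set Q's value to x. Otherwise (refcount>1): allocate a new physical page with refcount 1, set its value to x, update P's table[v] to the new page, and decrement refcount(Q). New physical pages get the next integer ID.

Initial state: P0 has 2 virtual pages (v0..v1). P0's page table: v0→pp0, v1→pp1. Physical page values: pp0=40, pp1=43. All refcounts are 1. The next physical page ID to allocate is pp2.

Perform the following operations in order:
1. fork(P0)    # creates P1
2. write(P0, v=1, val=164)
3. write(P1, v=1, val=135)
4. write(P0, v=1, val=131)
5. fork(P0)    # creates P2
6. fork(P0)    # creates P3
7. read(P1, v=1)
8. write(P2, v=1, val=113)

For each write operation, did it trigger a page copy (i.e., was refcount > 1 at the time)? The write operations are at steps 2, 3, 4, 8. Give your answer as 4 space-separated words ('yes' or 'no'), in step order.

Op 1: fork(P0) -> P1. 2 ppages; refcounts: pp0:2 pp1:2
Op 2: write(P0, v1, 164). refcount(pp1)=2>1 -> COPY to pp2. 3 ppages; refcounts: pp0:2 pp1:1 pp2:1
Op 3: write(P1, v1, 135). refcount(pp1)=1 -> write in place. 3 ppages; refcounts: pp0:2 pp1:1 pp2:1
Op 4: write(P0, v1, 131). refcount(pp2)=1 -> write in place. 3 ppages; refcounts: pp0:2 pp1:1 pp2:1
Op 5: fork(P0) -> P2. 3 ppages; refcounts: pp0:3 pp1:1 pp2:2
Op 6: fork(P0) -> P3. 3 ppages; refcounts: pp0:4 pp1:1 pp2:3
Op 7: read(P1, v1) -> 135. No state change.
Op 8: write(P2, v1, 113). refcount(pp2)=3>1 -> COPY to pp3. 4 ppages; refcounts: pp0:4 pp1:1 pp2:2 pp3:1

yes no no yes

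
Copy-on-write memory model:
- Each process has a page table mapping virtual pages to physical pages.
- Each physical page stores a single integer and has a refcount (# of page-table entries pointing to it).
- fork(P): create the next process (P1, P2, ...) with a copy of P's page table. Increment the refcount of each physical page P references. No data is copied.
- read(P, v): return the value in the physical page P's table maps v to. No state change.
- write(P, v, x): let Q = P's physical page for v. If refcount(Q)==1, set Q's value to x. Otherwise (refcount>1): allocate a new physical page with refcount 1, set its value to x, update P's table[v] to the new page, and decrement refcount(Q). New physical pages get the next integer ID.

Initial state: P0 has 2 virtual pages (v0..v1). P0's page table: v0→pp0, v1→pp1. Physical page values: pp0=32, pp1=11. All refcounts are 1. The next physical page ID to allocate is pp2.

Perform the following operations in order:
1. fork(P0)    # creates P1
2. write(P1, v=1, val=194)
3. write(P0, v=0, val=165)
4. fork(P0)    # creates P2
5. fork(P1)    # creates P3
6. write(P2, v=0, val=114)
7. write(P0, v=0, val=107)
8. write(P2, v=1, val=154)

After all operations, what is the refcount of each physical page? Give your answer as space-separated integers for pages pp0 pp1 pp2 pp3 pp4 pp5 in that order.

Answer: 2 1 2 1 1 1

Derivation:
Op 1: fork(P0) -> P1. 2 ppages; refcounts: pp0:2 pp1:2
Op 2: write(P1, v1, 194). refcount(pp1)=2>1 -> COPY to pp2. 3 ppages; refcounts: pp0:2 pp1:1 pp2:1
Op 3: write(P0, v0, 165). refcount(pp0)=2>1 -> COPY to pp3. 4 ppages; refcounts: pp0:1 pp1:1 pp2:1 pp3:1
Op 4: fork(P0) -> P2. 4 ppages; refcounts: pp0:1 pp1:2 pp2:1 pp3:2
Op 5: fork(P1) -> P3. 4 ppages; refcounts: pp0:2 pp1:2 pp2:2 pp3:2
Op 6: write(P2, v0, 114). refcount(pp3)=2>1 -> COPY to pp4. 5 ppages; refcounts: pp0:2 pp1:2 pp2:2 pp3:1 pp4:1
Op 7: write(P0, v0, 107). refcount(pp3)=1 -> write in place. 5 ppages; refcounts: pp0:2 pp1:2 pp2:2 pp3:1 pp4:1
Op 8: write(P2, v1, 154). refcount(pp1)=2>1 -> COPY to pp5. 6 ppages; refcounts: pp0:2 pp1:1 pp2:2 pp3:1 pp4:1 pp5:1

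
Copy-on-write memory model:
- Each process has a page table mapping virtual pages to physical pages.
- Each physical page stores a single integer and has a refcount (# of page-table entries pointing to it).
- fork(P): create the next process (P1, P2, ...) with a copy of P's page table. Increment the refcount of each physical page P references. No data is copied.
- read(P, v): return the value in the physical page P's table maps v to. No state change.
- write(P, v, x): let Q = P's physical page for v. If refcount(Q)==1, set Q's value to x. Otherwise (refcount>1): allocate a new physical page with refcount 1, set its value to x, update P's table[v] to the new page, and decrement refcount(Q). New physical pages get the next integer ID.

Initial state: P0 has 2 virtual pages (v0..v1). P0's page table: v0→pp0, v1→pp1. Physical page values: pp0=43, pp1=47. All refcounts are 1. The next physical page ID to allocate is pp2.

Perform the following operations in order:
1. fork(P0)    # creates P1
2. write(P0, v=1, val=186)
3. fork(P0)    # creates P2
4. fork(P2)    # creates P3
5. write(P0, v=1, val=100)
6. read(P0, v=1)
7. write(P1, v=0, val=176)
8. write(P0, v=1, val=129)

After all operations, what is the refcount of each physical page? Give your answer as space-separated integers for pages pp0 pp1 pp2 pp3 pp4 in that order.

Op 1: fork(P0) -> P1. 2 ppages; refcounts: pp0:2 pp1:2
Op 2: write(P0, v1, 186). refcount(pp1)=2>1 -> COPY to pp2. 3 ppages; refcounts: pp0:2 pp1:1 pp2:1
Op 3: fork(P0) -> P2. 3 ppages; refcounts: pp0:3 pp1:1 pp2:2
Op 4: fork(P2) -> P3. 3 ppages; refcounts: pp0:4 pp1:1 pp2:3
Op 5: write(P0, v1, 100). refcount(pp2)=3>1 -> COPY to pp3. 4 ppages; refcounts: pp0:4 pp1:1 pp2:2 pp3:1
Op 6: read(P0, v1) -> 100. No state change.
Op 7: write(P1, v0, 176). refcount(pp0)=4>1 -> COPY to pp4. 5 ppages; refcounts: pp0:3 pp1:1 pp2:2 pp3:1 pp4:1
Op 8: write(P0, v1, 129). refcount(pp3)=1 -> write in place. 5 ppages; refcounts: pp0:3 pp1:1 pp2:2 pp3:1 pp4:1

Answer: 3 1 2 1 1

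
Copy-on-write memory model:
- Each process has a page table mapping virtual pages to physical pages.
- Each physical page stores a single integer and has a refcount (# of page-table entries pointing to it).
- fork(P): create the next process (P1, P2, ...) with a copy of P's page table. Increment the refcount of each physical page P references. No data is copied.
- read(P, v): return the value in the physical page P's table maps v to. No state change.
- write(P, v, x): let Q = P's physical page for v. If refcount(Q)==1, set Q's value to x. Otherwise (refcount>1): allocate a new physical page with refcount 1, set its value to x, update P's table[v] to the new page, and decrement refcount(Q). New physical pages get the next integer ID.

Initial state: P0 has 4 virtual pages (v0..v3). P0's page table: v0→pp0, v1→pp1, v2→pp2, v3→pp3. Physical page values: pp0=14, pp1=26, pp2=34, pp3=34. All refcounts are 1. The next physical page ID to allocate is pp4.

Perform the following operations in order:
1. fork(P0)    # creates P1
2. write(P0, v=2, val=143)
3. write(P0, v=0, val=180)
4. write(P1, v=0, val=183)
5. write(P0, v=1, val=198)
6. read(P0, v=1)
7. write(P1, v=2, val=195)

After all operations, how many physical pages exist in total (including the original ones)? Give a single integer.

Op 1: fork(P0) -> P1. 4 ppages; refcounts: pp0:2 pp1:2 pp2:2 pp3:2
Op 2: write(P0, v2, 143). refcount(pp2)=2>1 -> COPY to pp4. 5 ppages; refcounts: pp0:2 pp1:2 pp2:1 pp3:2 pp4:1
Op 3: write(P0, v0, 180). refcount(pp0)=2>1 -> COPY to pp5. 6 ppages; refcounts: pp0:1 pp1:2 pp2:1 pp3:2 pp4:1 pp5:1
Op 4: write(P1, v0, 183). refcount(pp0)=1 -> write in place. 6 ppages; refcounts: pp0:1 pp1:2 pp2:1 pp3:2 pp4:1 pp5:1
Op 5: write(P0, v1, 198). refcount(pp1)=2>1 -> COPY to pp6. 7 ppages; refcounts: pp0:1 pp1:1 pp2:1 pp3:2 pp4:1 pp5:1 pp6:1
Op 6: read(P0, v1) -> 198. No state change.
Op 7: write(P1, v2, 195). refcount(pp2)=1 -> write in place. 7 ppages; refcounts: pp0:1 pp1:1 pp2:1 pp3:2 pp4:1 pp5:1 pp6:1

Answer: 7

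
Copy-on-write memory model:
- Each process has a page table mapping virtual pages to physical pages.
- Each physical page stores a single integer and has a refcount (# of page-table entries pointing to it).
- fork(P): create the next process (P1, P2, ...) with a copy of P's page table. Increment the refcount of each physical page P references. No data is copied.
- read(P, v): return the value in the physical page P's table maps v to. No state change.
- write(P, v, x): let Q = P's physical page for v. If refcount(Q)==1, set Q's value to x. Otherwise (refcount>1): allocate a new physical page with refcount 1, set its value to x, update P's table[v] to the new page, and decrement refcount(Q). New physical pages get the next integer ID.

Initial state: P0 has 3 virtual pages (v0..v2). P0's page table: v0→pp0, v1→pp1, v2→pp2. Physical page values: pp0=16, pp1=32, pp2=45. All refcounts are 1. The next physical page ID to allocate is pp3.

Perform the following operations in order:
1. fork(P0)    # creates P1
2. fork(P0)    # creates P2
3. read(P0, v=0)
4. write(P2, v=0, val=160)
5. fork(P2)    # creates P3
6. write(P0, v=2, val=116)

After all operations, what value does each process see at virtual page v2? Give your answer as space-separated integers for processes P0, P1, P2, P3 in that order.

Op 1: fork(P0) -> P1. 3 ppages; refcounts: pp0:2 pp1:2 pp2:2
Op 2: fork(P0) -> P2. 3 ppages; refcounts: pp0:3 pp1:3 pp2:3
Op 3: read(P0, v0) -> 16. No state change.
Op 4: write(P2, v0, 160). refcount(pp0)=3>1 -> COPY to pp3. 4 ppages; refcounts: pp0:2 pp1:3 pp2:3 pp3:1
Op 5: fork(P2) -> P3. 4 ppages; refcounts: pp0:2 pp1:4 pp2:4 pp3:2
Op 6: write(P0, v2, 116). refcount(pp2)=4>1 -> COPY to pp4. 5 ppages; refcounts: pp0:2 pp1:4 pp2:3 pp3:2 pp4:1
P0: v2 -> pp4 = 116
P1: v2 -> pp2 = 45
P2: v2 -> pp2 = 45
P3: v2 -> pp2 = 45

Answer: 116 45 45 45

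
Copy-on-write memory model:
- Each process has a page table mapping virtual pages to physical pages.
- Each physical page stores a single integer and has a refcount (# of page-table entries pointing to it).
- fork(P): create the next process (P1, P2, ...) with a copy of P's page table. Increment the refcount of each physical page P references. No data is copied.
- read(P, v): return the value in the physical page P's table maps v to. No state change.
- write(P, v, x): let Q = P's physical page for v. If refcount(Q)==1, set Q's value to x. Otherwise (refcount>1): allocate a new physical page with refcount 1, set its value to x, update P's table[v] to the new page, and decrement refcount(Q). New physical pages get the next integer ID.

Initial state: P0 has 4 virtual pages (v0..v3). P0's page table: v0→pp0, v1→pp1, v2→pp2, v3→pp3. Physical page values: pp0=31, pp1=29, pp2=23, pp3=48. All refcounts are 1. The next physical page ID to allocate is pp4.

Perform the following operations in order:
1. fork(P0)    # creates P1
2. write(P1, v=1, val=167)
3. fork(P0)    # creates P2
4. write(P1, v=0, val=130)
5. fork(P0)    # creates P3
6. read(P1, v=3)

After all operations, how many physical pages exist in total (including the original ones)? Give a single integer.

Answer: 6

Derivation:
Op 1: fork(P0) -> P1. 4 ppages; refcounts: pp0:2 pp1:2 pp2:2 pp3:2
Op 2: write(P1, v1, 167). refcount(pp1)=2>1 -> COPY to pp4. 5 ppages; refcounts: pp0:2 pp1:1 pp2:2 pp3:2 pp4:1
Op 3: fork(P0) -> P2. 5 ppages; refcounts: pp0:3 pp1:2 pp2:3 pp3:3 pp4:1
Op 4: write(P1, v0, 130). refcount(pp0)=3>1 -> COPY to pp5. 6 ppages; refcounts: pp0:2 pp1:2 pp2:3 pp3:3 pp4:1 pp5:1
Op 5: fork(P0) -> P3. 6 ppages; refcounts: pp0:3 pp1:3 pp2:4 pp3:4 pp4:1 pp5:1
Op 6: read(P1, v3) -> 48. No state change.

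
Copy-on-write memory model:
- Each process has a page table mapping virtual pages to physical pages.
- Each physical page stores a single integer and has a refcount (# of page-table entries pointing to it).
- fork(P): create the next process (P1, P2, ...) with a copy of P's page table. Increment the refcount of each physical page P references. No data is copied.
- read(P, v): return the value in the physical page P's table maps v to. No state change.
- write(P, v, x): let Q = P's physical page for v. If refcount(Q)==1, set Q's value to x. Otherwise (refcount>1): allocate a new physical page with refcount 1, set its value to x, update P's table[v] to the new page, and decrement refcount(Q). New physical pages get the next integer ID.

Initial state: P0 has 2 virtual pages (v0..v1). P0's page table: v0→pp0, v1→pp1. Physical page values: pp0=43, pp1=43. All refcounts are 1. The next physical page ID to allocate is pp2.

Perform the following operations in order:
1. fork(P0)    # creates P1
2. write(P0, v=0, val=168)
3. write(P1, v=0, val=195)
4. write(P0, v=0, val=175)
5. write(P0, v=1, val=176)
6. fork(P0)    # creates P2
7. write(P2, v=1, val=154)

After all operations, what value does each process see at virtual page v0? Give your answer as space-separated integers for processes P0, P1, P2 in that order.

Answer: 175 195 175

Derivation:
Op 1: fork(P0) -> P1. 2 ppages; refcounts: pp0:2 pp1:2
Op 2: write(P0, v0, 168). refcount(pp0)=2>1 -> COPY to pp2. 3 ppages; refcounts: pp0:1 pp1:2 pp2:1
Op 3: write(P1, v0, 195). refcount(pp0)=1 -> write in place. 3 ppages; refcounts: pp0:1 pp1:2 pp2:1
Op 4: write(P0, v0, 175). refcount(pp2)=1 -> write in place. 3 ppages; refcounts: pp0:1 pp1:2 pp2:1
Op 5: write(P0, v1, 176). refcount(pp1)=2>1 -> COPY to pp3. 4 ppages; refcounts: pp0:1 pp1:1 pp2:1 pp3:1
Op 6: fork(P0) -> P2. 4 ppages; refcounts: pp0:1 pp1:1 pp2:2 pp3:2
Op 7: write(P2, v1, 154). refcount(pp3)=2>1 -> COPY to pp4. 5 ppages; refcounts: pp0:1 pp1:1 pp2:2 pp3:1 pp4:1
P0: v0 -> pp2 = 175
P1: v0 -> pp0 = 195
P2: v0 -> pp2 = 175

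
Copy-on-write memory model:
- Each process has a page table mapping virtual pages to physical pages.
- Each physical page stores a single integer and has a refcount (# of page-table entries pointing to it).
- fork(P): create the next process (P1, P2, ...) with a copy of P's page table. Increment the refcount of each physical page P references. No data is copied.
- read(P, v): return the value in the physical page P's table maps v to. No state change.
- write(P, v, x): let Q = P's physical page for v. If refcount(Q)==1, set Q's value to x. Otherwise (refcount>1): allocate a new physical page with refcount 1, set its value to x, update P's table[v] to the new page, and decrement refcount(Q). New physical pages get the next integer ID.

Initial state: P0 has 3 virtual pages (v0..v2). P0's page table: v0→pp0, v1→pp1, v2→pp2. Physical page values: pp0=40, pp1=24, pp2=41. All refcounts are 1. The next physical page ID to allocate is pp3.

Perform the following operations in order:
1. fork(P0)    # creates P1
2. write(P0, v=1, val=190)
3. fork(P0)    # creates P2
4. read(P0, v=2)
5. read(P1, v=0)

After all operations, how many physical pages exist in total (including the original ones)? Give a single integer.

Answer: 4

Derivation:
Op 1: fork(P0) -> P1. 3 ppages; refcounts: pp0:2 pp1:2 pp2:2
Op 2: write(P0, v1, 190). refcount(pp1)=2>1 -> COPY to pp3. 4 ppages; refcounts: pp0:2 pp1:1 pp2:2 pp3:1
Op 3: fork(P0) -> P2. 4 ppages; refcounts: pp0:3 pp1:1 pp2:3 pp3:2
Op 4: read(P0, v2) -> 41. No state change.
Op 5: read(P1, v0) -> 40. No state change.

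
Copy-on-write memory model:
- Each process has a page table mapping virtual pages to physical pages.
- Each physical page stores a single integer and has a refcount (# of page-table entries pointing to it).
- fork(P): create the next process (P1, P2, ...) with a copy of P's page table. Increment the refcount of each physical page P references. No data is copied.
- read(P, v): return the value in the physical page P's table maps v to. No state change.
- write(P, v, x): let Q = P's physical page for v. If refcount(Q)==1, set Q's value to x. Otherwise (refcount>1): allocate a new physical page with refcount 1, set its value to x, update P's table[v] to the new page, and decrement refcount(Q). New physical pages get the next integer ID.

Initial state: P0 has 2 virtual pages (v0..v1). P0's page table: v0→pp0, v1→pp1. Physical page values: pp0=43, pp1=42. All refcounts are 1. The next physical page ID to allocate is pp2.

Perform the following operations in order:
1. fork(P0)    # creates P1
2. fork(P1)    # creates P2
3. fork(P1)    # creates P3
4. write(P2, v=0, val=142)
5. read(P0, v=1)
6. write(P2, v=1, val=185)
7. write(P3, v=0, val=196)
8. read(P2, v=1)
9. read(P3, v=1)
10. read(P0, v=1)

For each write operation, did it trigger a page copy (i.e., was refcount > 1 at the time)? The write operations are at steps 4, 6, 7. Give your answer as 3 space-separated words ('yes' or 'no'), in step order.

Op 1: fork(P0) -> P1. 2 ppages; refcounts: pp0:2 pp1:2
Op 2: fork(P1) -> P2. 2 ppages; refcounts: pp0:3 pp1:3
Op 3: fork(P1) -> P3. 2 ppages; refcounts: pp0:4 pp1:4
Op 4: write(P2, v0, 142). refcount(pp0)=4>1 -> COPY to pp2. 3 ppages; refcounts: pp0:3 pp1:4 pp2:1
Op 5: read(P0, v1) -> 42. No state change.
Op 6: write(P2, v1, 185). refcount(pp1)=4>1 -> COPY to pp3. 4 ppages; refcounts: pp0:3 pp1:3 pp2:1 pp3:1
Op 7: write(P3, v0, 196). refcount(pp0)=3>1 -> COPY to pp4. 5 ppages; refcounts: pp0:2 pp1:3 pp2:1 pp3:1 pp4:1
Op 8: read(P2, v1) -> 185. No state change.
Op 9: read(P3, v1) -> 42. No state change.
Op 10: read(P0, v1) -> 42. No state change.

yes yes yes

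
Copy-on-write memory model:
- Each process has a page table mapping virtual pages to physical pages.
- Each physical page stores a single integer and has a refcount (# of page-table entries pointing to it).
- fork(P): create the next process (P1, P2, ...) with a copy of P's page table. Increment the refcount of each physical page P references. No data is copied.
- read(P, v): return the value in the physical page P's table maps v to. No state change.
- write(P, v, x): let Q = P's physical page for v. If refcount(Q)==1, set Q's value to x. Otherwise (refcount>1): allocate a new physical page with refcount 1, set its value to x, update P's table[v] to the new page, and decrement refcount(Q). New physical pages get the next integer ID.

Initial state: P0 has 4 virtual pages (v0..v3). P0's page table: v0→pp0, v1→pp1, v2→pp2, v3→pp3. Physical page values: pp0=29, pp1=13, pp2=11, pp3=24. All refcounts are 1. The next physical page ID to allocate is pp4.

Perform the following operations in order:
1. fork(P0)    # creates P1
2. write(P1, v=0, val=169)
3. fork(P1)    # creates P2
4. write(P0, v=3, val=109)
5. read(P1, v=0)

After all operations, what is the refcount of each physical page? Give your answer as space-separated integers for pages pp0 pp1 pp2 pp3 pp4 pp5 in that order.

Op 1: fork(P0) -> P1. 4 ppages; refcounts: pp0:2 pp1:2 pp2:2 pp3:2
Op 2: write(P1, v0, 169). refcount(pp0)=2>1 -> COPY to pp4. 5 ppages; refcounts: pp0:1 pp1:2 pp2:2 pp3:2 pp4:1
Op 3: fork(P1) -> P2. 5 ppages; refcounts: pp0:1 pp1:3 pp2:3 pp3:3 pp4:2
Op 4: write(P0, v3, 109). refcount(pp3)=3>1 -> COPY to pp5. 6 ppages; refcounts: pp0:1 pp1:3 pp2:3 pp3:2 pp4:2 pp5:1
Op 5: read(P1, v0) -> 169. No state change.

Answer: 1 3 3 2 2 1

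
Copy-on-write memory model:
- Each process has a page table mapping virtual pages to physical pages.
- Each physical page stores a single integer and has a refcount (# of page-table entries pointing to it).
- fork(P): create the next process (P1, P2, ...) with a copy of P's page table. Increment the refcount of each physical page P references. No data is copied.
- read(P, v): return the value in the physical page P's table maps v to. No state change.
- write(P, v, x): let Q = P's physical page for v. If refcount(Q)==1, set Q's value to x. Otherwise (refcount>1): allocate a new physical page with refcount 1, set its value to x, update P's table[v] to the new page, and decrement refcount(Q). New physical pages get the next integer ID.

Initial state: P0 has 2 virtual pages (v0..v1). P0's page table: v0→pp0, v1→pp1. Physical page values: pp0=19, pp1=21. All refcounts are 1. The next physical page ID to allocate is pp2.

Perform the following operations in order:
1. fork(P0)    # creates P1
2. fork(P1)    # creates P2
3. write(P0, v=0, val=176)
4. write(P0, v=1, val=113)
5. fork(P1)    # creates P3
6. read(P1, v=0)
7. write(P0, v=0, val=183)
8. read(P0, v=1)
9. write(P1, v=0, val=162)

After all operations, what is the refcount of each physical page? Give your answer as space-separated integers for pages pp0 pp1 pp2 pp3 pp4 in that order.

Op 1: fork(P0) -> P1. 2 ppages; refcounts: pp0:2 pp1:2
Op 2: fork(P1) -> P2. 2 ppages; refcounts: pp0:3 pp1:3
Op 3: write(P0, v0, 176). refcount(pp0)=3>1 -> COPY to pp2. 3 ppages; refcounts: pp0:2 pp1:3 pp2:1
Op 4: write(P0, v1, 113). refcount(pp1)=3>1 -> COPY to pp3. 4 ppages; refcounts: pp0:2 pp1:2 pp2:1 pp3:1
Op 5: fork(P1) -> P3. 4 ppages; refcounts: pp0:3 pp1:3 pp2:1 pp3:1
Op 6: read(P1, v0) -> 19. No state change.
Op 7: write(P0, v0, 183). refcount(pp2)=1 -> write in place. 4 ppages; refcounts: pp0:3 pp1:3 pp2:1 pp3:1
Op 8: read(P0, v1) -> 113. No state change.
Op 9: write(P1, v0, 162). refcount(pp0)=3>1 -> COPY to pp4. 5 ppages; refcounts: pp0:2 pp1:3 pp2:1 pp3:1 pp4:1

Answer: 2 3 1 1 1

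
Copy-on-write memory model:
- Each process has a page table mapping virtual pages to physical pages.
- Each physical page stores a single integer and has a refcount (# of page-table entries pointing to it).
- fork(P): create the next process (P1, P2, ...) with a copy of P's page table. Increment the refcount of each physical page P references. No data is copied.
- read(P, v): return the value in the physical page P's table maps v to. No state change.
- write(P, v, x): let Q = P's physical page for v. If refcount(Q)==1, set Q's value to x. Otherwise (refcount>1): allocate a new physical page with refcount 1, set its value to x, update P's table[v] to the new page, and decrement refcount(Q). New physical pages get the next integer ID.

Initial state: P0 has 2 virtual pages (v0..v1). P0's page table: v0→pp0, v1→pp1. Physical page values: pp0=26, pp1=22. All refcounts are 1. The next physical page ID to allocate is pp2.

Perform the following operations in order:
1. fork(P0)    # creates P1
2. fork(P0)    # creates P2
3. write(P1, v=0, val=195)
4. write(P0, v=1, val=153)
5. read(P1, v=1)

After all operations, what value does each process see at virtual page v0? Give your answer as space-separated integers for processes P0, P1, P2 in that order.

Op 1: fork(P0) -> P1. 2 ppages; refcounts: pp0:2 pp1:2
Op 2: fork(P0) -> P2. 2 ppages; refcounts: pp0:3 pp1:3
Op 3: write(P1, v0, 195). refcount(pp0)=3>1 -> COPY to pp2. 3 ppages; refcounts: pp0:2 pp1:3 pp2:1
Op 4: write(P0, v1, 153). refcount(pp1)=3>1 -> COPY to pp3. 4 ppages; refcounts: pp0:2 pp1:2 pp2:1 pp3:1
Op 5: read(P1, v1) -> 22. No state change.
P0: v0 -> pp0 = 26
P1: v0 -> pp2 = 195
P2: v0 -> pp0 = 26

Answer: 26 195 26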